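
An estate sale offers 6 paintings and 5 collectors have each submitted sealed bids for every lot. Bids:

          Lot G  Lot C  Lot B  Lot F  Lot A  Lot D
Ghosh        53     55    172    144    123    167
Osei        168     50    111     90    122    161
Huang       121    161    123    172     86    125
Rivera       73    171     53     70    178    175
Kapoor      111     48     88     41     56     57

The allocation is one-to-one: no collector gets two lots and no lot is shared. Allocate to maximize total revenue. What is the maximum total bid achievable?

Treat this as an assignment problem: match each collector to one lot.
Optimal: Ghosh→Lot B ($172), Osei→Lot D ($161), Huang→Lot F ($172), Rivera→Lot A ($178), Kapoor→Lot G ($111) — total 172+161+172+178+111 = $794.
Max-entry greedy (repeatedly take the single best remaining cell) gives $747, worse by 47.
Swapping Rivera↔Huang (Rivera→Lot F $70, Huang→Lot A $86) loses 194.

Max total: $794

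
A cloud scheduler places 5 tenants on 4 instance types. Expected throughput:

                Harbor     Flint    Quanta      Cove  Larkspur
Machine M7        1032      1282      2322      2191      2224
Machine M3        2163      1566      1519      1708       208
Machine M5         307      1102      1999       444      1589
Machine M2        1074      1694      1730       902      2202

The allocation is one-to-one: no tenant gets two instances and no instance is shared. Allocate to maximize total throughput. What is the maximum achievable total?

Max total: 8555 ops/s

This is the linear assignment problem.
Optimal: Cove→Machine M7 (2191 ops/s), Harbor→Machine M3 (2163 ops/s), Quanta→Machine M5 (1999 ops/s), Larkspur→Machine M2 (2202 ops/s) — total 2191+2163+1999+2202 = 8555 ops/s.
Max-entry greedy (repeatedly take the single best remaining cell) gives 7789 ops/s, worse by 766.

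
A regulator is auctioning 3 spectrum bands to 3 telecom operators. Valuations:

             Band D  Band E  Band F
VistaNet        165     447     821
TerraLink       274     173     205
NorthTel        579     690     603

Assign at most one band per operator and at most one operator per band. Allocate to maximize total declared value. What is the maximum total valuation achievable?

Max total: $1785M

Optimal: VistaNet→Band F ($821M), TerraLink→Band D ($274M), NorthTel→Band E ($690M) — total 821+274+690 = $1785M.
Column-greedy (each band in turn goes to its best remaining operator) gives $1231M, worse by 554.
Next-best assignment: VistaNet→Band F, TerraLink→Band E, NorthTel→Band D = $1573M.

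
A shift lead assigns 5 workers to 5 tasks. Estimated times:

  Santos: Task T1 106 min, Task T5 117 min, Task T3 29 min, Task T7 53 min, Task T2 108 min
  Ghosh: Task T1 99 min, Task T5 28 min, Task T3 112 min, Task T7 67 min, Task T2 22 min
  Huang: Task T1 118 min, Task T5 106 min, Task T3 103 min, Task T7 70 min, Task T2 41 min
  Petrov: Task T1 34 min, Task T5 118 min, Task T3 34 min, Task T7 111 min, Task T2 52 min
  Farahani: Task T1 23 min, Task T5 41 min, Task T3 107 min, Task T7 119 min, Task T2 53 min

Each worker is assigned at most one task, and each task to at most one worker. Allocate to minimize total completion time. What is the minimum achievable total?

Minimum total: 179 min

This is a one-to-one assignment (minimum-cost bipartite matching).
Optimal: Santos→Task T7 (53 min), Ghosh→Task T5 (28 min), Huang→Task T2 (41 min), Petrov→Task T3 (34 min), Farahani→Task T1 (23 min) — total 53+28+41+34+23 = 179 min.
Column-greedy (each task in turn goes to its cheapest remaining worker) gives 202 min, worse by 23.
Next-best assignment: Santos→Task T3, Ghosh→Task T2, Huang→Task T7, Petrov→Task T1, Farahani→Task T5 = 196 min.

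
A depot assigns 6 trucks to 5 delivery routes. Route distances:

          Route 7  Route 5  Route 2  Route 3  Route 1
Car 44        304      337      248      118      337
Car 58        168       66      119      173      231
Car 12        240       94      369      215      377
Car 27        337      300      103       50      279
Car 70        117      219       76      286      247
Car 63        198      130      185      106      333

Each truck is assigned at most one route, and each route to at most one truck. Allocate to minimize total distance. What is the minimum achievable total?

Minimum total: 649 km

This is a one-to-one assignment (minimum-cost bipartite matching).
Optimal: Car 63→Route 7 (198 km), Car 12→Route 5 (94 km), Car 70→Route 2 (76 km), Car 27→Route 3 (50 km), Car 58→Route 1 (231 km) — total 198+94+76+50+231 = 649 km.
Column-greedy (each route in turn goes to its cheapest remaining truck) gives 729 km, worse by 80.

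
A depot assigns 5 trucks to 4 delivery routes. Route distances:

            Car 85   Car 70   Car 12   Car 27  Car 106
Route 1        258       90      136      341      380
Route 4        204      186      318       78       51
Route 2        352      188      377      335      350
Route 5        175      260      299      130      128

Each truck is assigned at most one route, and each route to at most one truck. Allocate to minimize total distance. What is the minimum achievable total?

Minimum total: 505 km

This is a one-to-one assignment (minimum-cost bipartite matching).
Optimal: Car 12→Route 1 (136 km), Car 106→Route 4 (51 km), Car 70→Route 2 (188 km), Car 27→Route 5 (130 km) — total 136+51+188+130 = 505 km.
Column-greedy (each route in turn goes to its cheapest remaining truck) gives 651 km, worse by 146.
Next-best assignment: Car 12→Route 1, Car 27→Route 4, Car 70→Route 2, Car 106→Route 5 = 530 km.
Every other assignment is strictly worse.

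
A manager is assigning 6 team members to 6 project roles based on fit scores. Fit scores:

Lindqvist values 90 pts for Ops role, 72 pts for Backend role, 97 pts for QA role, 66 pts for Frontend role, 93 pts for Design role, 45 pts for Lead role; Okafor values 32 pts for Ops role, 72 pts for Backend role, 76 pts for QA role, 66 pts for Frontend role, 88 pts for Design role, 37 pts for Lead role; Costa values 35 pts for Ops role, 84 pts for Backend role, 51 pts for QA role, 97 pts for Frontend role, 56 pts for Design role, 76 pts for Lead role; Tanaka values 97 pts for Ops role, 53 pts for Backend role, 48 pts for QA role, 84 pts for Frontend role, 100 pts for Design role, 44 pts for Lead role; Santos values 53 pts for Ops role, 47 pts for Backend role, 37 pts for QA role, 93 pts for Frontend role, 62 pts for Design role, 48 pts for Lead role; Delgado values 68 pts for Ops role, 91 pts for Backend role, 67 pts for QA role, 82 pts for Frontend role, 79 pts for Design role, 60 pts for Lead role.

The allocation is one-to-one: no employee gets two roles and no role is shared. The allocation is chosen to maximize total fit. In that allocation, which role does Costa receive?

Costa receives Lead role.

This is a one-to-one assignment (maximum-weight bipartite matching).
Optimal: Lindqvist→QA role (97 pts), Okafor→Design role (88 pts), Costa→Lead role (76 pts), Tanaka→Ops role (97 pts), Santos→Frontend role (93 pts), Delgado→Backend role (91 pts) — total 97+88+76+97+93+91 = 542 pts.
Row-greedy (each employee in turn takes its best remaining role) gives 518 pts, worse by 24.
Swapping Lindqvist↔Tanaka (Lindqvist→Ops role 90 pts, Tanaka→QA role 48 pts) loses 56.
No other one-to-one assignment exceeds 542 pts.
Costa's own top role is Frontend role (97 pts), but forcing Costa→Frontend role and reassigning the rest optimally gives only 518 pts — worse by 24.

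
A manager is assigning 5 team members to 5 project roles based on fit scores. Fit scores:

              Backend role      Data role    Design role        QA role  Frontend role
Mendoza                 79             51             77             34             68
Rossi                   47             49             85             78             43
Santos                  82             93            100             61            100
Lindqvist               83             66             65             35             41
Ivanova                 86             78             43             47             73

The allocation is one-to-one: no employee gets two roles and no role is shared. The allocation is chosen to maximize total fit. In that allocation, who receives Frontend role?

Santos receives Frontend role.

This is a one-to-one assignment (maximum-weight bipartite matching).
Optimal: Mendoza→Design role (77 pts), Rossi→QA role (78 pts), Santos→Frontend role (100 pts), Lindqvist→Backend role (83 pts), Ivanova→Data role (78 pts) — total 77+78+100+83+78 = 416 pts.
Column-greedy (each role in turn goes to its best remaining employee) gives 367 pts, worse by 49.
Every other assignment is strictly worse.
Santos's own top role is Design role (100 pts), but forcing Santos→Design role and reassigning the rest optimally gives only 407 pts — worse by 9.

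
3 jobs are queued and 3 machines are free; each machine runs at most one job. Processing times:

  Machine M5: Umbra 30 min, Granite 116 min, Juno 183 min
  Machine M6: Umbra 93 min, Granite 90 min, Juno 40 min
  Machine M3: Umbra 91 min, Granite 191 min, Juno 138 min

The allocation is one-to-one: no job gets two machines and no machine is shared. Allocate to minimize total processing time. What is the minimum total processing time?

Optimal: Umbra→Machine M3 (91 min), Granite→Machine M5 (116 min), Juno→Machine M6 (40 min) — total 91+116+40 = 247 min.
Column-greedy (each machine in turn goes to its cheapest remaining job) gives 261 min, worse by 14.

Minimum total: 247 min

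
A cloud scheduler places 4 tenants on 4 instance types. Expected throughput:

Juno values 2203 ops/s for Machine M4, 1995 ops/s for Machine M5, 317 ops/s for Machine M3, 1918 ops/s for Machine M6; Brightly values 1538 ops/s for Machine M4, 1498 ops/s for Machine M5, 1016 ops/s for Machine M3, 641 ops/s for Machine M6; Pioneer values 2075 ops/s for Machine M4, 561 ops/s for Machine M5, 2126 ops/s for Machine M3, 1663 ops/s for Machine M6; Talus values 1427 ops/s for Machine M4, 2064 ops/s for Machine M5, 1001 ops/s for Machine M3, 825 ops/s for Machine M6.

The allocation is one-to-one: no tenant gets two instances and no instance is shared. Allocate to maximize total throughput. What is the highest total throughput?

Max total: 7646 ops/s

Treat this as an assignment problem: match each tenant to one instance.
Optimal: Juno→Machine M6 (1918 ops/s), Brightly→Machine M4 (1538 ops/s), Pioneer→Machine M3 (2126 ops/s), Talus→Machine M5 (2064 ops/s) — total 1918+1538+2126+2064 = 7646 ops/s.
Column-greedy (each instance in turn goes to its best remaining tenant) gives 7034 ops/s, worse by 612.
Swapping Pioneer↔Talus (Pioneer→Machine M5 561 ops/s, Talus→Machine M3 1001 ops/s) loses 2628.
Checked against all permutations: 7646 ops/s is optimal.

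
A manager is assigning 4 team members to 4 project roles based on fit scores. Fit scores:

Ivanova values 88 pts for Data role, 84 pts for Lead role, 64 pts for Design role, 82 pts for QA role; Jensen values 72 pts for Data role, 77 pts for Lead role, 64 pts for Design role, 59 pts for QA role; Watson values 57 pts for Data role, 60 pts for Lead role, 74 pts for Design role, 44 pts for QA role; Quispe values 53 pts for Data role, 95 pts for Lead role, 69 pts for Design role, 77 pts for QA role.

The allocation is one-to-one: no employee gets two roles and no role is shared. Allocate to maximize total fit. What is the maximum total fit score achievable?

Maximum total: 323 pts

Optimal: Ivanova→QA role (82 pts), Jensen→Data role (72 pts), Watson→Design role (74 pts), Quispe→Lead role (95 pts) — total 82+72+74+95 = 323 pts.
Column-greedy (each role in turn goes to its best remaining employee) gives 316 pts, worse by 7.
Next-best assignment: Ivanova→Data role, Jensen→Lead role, Watson→Design role, Quispe→QA role = 316 pts.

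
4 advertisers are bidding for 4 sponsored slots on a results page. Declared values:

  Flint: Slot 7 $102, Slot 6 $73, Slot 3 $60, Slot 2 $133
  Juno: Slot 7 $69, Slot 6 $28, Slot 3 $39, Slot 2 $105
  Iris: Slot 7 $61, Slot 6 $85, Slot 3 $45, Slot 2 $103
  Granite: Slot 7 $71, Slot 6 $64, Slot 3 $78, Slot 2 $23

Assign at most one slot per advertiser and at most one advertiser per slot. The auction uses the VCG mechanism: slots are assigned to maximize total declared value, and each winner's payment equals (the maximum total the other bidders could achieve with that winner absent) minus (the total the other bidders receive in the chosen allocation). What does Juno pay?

Juno pays $31.

Efficient allocation: Flint→Slot 7 ($102), Juno→Slot 2 ($105), Iris→Slot 6 ($85), Granite→Slot 3 ($78); total welfare W = $370.
Juno receives Slot 2 at value $105, so the others get W − 105 = $265.
Without Juno: best allocation of the remaining 3 bidders over all 4 slots is Flint→Slot 2 ($133), Iris→Slot 6 ($85), Granite→Slot 3 ($78), total $296.
VCG payment = (others' best without Juno) − (others' welfare with Juno) = 296 − 265 = $31.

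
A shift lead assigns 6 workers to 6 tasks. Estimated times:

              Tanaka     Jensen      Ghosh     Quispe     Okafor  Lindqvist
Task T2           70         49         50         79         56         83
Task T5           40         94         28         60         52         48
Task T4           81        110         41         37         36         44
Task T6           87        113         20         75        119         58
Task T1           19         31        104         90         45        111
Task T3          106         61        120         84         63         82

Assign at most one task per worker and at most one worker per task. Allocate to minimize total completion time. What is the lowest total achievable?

This is the linear assignment problem.
Optimal: Tanaka→Task T1 (19 min), Jensen→Task T2 (49 min), Ghosh→Task T6 (20 min), Quispe→Task T4 (37 min), Okafor→Task T3 (63 min), Lindqvist→Task T5 (48 min) — total 19+49+20+37+63+48 = 236 min.
Min-entry greedy (repeatedly take the single cheapest remaining cell) gives 256 min, worse by 20.

Min total: 236 min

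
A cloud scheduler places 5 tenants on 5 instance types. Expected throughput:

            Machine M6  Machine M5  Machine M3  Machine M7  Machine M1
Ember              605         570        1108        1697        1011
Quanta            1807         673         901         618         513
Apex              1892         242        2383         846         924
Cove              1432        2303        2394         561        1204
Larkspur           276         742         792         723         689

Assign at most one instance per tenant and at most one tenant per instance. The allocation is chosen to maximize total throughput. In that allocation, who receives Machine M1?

Optimal: Ember→Machine M7 (1697 ops/s), Quanta→Machine M6 (1807 ops/s), Apex→Machine M3 (2383 ops/s), Cove→Machine M5 (2303 ops/s), Larkspur→Machine M1 (689 ops/s) — total 1697+1807+2383+2303+689 = 8879 ops/s.
Max-entry greedy (repeatedly take the single best remaining cell) gives 7238 ops/s, worse by 1641.
Larkspur's own top instance is Machine M3 (792 ops/s), but forcing Larkspur→Machine M3 and reassigning the rest optimally gives only 7523 ops/s — worse by 1356.

Larkspur receives Machine M1.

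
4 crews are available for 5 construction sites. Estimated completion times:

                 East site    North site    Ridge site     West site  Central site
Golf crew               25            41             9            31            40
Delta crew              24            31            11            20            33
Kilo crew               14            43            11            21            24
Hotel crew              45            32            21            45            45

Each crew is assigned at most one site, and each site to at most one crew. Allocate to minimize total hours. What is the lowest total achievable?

Optimal: Golf crew→Ridge site (9 hours), Delta crew→West site (20 hours), Kilo crew→East site (14 hours), Hotel crew→North site (32 hours) — total 9+20+14+32 = 75 hours.
Column-greedy (each site in turn goes to its cheapest remaining crew) gives 99 hours, worse by 24.
Next-best assignment: Golf crew→Ridge site, Delta crew→West site, Kilo crew→Central site, Hotel crew→North site = 85 hours.

Minimum total: 75 hours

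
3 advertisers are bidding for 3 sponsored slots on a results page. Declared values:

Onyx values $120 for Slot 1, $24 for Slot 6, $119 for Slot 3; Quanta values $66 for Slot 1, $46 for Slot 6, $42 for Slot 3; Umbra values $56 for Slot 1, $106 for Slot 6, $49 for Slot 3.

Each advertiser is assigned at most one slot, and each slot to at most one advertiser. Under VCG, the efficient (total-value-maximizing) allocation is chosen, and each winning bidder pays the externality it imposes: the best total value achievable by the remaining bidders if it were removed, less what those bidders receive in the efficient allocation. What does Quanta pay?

Efficient allocation: Onyx→Slot 3 ($119), Quanta→Slot 1 ($66), Umbra→Slot 6 ($106); total welfare W = $291.
Quanta receives Slot 1 at value $66, so the others get W − 66 = $225.
Without Quanta: best allocation of the remaining 2 bidders over all 3 slots is Onyx→Slot 1 ($120), Umbra→Slot 6 ($106), total $226.
VCG payment = (others' best without Quanta) − (others' welfare with Quanta) = 226 − 225 = $1.

Quanta pays $1.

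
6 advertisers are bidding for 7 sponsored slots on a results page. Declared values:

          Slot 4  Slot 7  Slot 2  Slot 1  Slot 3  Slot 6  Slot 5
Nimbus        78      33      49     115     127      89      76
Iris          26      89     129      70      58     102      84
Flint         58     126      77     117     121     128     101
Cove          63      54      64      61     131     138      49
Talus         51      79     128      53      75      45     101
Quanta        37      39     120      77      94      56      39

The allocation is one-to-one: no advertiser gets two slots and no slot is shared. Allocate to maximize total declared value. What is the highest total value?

Maximum total: $703

Optimal: Nimbus→Slot 1 ($115), Iris→Slot 2 ($129), Flint→Slot 7 ($126), Cove→Slot 6 ($138), Talus→Slot 5 ($101), Quanta→Slot 3 ($94) — total 115+129+126+138+101+94 = $703.
Max-entry greedy (repeatedly take the single best remaining cell) gives $698, worse by 5.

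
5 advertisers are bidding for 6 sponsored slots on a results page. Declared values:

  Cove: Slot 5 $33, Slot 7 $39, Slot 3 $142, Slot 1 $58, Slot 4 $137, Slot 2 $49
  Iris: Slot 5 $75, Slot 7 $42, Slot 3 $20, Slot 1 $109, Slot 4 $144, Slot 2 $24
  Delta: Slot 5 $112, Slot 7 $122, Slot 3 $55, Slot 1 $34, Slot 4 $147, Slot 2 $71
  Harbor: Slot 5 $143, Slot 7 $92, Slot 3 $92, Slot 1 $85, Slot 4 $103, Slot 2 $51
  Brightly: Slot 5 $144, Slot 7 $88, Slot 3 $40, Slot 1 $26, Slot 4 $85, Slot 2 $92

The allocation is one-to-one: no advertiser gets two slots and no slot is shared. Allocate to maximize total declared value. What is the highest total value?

Max total: $643

Optimal: Cove→Slot 3 ($142), Iris→Slot 4 ($144), Delta→Slot 7 ($122), Harbor→Slot 5 ($143), Brightly→Slot 2 ($92) — total 142+144+122+143+92 = $643.
Column-greedy (each slot in turn goes to its best remaining advertiser) gives $620, worse by 23.
Swapping Cove↔Delta (Cove→Slot 7 $39, Delta→Slot 3 $55) loses 170.
Checked against all permutations: $643 is optimal.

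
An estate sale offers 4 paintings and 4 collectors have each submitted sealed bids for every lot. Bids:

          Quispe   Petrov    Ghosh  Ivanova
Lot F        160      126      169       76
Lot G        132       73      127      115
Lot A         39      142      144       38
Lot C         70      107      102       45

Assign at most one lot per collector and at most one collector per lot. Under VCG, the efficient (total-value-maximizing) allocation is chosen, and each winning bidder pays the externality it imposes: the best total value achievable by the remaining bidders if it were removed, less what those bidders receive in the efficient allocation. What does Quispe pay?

Quispe pays $60.

Efficient allocation: Quispe→Lot F ($160), Petrov→Lot C ($107), Ghosh→Lot A ($144), Ivanova→Lot G ($115); total welfare W = $526.
Quispe receives Lot F at value $160, so the others get W − 160 = $366.
Without Quispe: best allocation of the remaining 3 bidders over all 4 lots is Petrov→Lot A ($142), Ghosh→Lot F ($169), Ivanova→Lot G ($115), total $426.
VCG payment = (others' best without Quispe) − (others' welfare with Quispe) = 426 − 366 = $60.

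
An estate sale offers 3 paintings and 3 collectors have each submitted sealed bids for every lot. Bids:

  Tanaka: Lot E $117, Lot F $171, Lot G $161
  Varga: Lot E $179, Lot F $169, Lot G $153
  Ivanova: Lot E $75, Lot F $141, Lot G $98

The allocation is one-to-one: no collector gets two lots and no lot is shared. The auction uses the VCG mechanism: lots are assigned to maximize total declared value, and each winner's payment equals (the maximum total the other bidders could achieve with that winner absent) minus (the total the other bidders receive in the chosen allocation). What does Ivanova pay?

Efficient allocation: Tanaka→Lot G ($161), Varga→Lot E ($179), Ivanova→Lot F ($141); total welfare W = $481.
Ivanova receives Lot F at value $141, so the others get W − 141 = $340.
Without Ivanova: best allocation of the remaining 2 bidders over all 3 lots is Tanaka→Lot F ($171), Varga→Lot E ($179), total $350.
VCG payment = (others' best without Ivanova) − (others' welfare with Ivanova) = 350 − 340 = $10.

Ivanova pays $10.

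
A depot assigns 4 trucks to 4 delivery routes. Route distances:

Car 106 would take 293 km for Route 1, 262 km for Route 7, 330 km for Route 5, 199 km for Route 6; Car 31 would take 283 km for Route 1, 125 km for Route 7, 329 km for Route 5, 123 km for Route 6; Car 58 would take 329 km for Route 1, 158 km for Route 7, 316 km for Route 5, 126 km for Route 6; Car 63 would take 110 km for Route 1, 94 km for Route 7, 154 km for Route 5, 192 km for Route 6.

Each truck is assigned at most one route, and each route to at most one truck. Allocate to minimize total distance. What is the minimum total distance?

Minimum total: 691 km

This is a one-to-one assignment (minimum-cost bipartite matching).
Optimal: Car 106→Route 5 (330 km), Car 31→Route 7 (125 km), Car 58→Route 6 (126 km), Car 63→Route 1 (110 km) — total 330+125+126+110 = 691 km.
Row-greedy (each truck in turn takes its cheapest remaining route) gives 750 km, worse by 59.
Swapping Car 58↔Car 63 (Car 58→Route 1 329 km, Car 63→Route 6 192 km) adds 285.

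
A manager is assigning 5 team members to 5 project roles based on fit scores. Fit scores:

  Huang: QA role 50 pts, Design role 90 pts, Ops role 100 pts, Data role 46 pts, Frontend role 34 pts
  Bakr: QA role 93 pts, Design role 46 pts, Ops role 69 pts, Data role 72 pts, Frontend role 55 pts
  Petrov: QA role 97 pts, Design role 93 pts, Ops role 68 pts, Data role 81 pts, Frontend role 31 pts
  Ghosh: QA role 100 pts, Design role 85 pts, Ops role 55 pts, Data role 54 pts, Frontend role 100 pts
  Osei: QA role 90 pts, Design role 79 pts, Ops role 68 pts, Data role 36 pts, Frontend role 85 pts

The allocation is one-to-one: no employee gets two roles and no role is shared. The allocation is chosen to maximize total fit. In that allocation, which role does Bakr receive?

Bakr receives Data role.

Optimal: Huang→Ops role (100 pts), Bakr→Data role (72 pts), Petrov→Design role (93 pts), Ghosh→Frontend role (100 pts), Osei→QA role (90 pts) — total 100+72+93+100+90 = 455 pts.
Column-greedy (each role in turn goes to its best remaining employee) gives 450 pts, worse by 5.
Swapping Huang↔Bakr (Huang→Data role 46 pts, Bakr→Ops role 69 pts) loses 57.
No other one-to-one assignment exceeds 455 pts.
Bakr's own top role is QA role (93 pts), but forcing Bakr→QA role and reassigning the rest optimally gives only 453 pts — worse by 2.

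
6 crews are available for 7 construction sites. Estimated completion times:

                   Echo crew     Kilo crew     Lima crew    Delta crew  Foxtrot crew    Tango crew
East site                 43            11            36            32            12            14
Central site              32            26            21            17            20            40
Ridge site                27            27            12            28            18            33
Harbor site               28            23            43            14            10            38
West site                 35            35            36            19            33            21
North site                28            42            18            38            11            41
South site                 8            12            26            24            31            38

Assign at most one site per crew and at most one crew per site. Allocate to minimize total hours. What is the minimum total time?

Minimum total: 77 hours

Treat this as an assignment problem: match each crew to one site.
Optimal: Echo crew→South site (8 hours), Kilo crew→East site (11 hours), Lima crew→Ridge site (12 hours), Delta crew→Harbor site (14 hours), Foxtrot crew→North site (11 hours), Tango crew→West site (21 hours) — total 8+11+12+14+11+21 = 77 hours.
Min-entry greedy (repeatedly take the single cheapest remaining cell) gives 79 hours, worse by 2.
Next-best assignment: Echo crew→South site, Kilo crew→East site, Lima crew→Ridge site, Delta crew→Central site, Foxtrot crew→Harbor site, Tango crew→West site = 79 hours.
Every other assignment is strictly worse.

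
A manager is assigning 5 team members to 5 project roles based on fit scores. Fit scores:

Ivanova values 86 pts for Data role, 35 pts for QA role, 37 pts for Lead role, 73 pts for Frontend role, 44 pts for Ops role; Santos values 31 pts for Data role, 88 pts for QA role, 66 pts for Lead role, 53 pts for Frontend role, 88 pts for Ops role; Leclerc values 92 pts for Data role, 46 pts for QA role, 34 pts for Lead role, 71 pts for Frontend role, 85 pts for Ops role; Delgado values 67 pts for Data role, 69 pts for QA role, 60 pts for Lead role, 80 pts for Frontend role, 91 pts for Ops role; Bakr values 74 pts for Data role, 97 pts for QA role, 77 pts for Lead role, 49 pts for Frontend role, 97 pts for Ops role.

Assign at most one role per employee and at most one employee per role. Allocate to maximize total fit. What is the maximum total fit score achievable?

Optimal: Ivanova→Frontend role (73 pts), Santos→QA role (88 pts), Leclerc→Data role (92 pts), Delgado→Ops role (91 pts), Bakr→Lead role (77 pts) — total 73+88+92+91+77 = 421 pts.
Column-greedy (each role in turn goes to its best remaining employee) gives 379 pts, worse by 42.
Next-best assignment: Ivanova→Frontend role, Santos→Lead role, Leclerc→Data role, Delgado→Ops role, Bakr→QA role = 419 pts.

Maximum total: 421 pts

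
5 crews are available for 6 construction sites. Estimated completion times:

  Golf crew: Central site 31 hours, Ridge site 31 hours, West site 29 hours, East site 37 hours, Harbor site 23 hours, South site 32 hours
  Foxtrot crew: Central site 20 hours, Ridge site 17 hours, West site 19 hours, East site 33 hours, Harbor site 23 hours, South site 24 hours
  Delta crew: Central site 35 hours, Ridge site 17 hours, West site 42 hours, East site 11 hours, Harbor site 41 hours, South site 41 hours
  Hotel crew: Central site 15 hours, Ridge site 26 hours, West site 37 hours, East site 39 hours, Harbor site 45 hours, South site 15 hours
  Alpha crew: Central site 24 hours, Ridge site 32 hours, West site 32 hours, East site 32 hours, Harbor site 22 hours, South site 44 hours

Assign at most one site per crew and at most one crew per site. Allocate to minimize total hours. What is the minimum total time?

Min total: 90 hours

Optimal: Golf crew→Harbor site (23 hours), Foxtrot crew→Ridge site (17 hours), Delta crew→East site (11 hours), Hotel crew→South site (15 hours), Alpha crew→Central site (24 hours) — total 23+17+11+15+24 = 90 hours.
No other one-to-one assignment undercuts 90 hours.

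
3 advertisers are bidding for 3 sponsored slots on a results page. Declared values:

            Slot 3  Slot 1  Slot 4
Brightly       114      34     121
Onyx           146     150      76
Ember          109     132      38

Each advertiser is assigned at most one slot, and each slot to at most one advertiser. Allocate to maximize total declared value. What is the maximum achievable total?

Optimal: Brightly→Slot 4 ($121), Onyx→Slot 3 ($146), Ember→Slot 1 ($132) — total 121+146+132 = $399.
Max-entry greedy (repeatedly take the single best remaining cell) gives $380, worse by 19.
Next-best assignment: Brightly→Slot 4, Onyx→Slot 1, Ember→Slot 3 = $380.
Swapping Onyx↔Brightly (Onyx→Slot 4 $76, Brightly→Slot 3 $114) loses 77.
No other one-to-one assignment exceeds $399.

Maximum total: $399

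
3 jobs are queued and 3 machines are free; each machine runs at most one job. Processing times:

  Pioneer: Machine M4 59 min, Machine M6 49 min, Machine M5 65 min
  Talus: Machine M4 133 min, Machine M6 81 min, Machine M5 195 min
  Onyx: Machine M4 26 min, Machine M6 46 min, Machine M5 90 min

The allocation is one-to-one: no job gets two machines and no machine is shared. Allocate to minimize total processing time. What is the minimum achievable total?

Minimum total: 172 min

Treat this as an assignment problem: match each job to one machine.
Optimal: Pioneer→Machine M5 (65 min), Talus→Machine M6 (81 min), Onyx→Machine M4 (26 min) — total 65+81+26 = 172 min.
Column-greedy (each machine in turn goes to its cheapest remaining job) gives 270 min, worse by 98.
Next-best assignment: Pioneer→Machine M4, Talus→Machine M6, Onyx→Machine M5 = 230 min.
Every other assignment is strictly worse.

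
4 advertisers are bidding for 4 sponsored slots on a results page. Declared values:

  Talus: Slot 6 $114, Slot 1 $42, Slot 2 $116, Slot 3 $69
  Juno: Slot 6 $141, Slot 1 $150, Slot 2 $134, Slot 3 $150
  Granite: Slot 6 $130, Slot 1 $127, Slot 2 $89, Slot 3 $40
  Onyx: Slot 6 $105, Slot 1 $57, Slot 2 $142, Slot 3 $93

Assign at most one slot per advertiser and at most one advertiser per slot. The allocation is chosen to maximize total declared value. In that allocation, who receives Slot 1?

Granite receives Slot 1.

This is a one-to-one assignment (maximum-weight bipartite matching).
Optimal: Talus→Slot 6 ($114), Juno→Slot 3 ($150), Granite→Slot 1 ($127), Onyx→Slot 2 ($142) — total 114+150+127+142 = $533.
Max-entry greedy (repeatedly take the single best remaining cell) gives $491, worse by 42.
Granite's own top slot is Slot 6 ($130), but forcing Granite→Slot 6 and reassigning the rest optimally gives only $491 — worse by 42.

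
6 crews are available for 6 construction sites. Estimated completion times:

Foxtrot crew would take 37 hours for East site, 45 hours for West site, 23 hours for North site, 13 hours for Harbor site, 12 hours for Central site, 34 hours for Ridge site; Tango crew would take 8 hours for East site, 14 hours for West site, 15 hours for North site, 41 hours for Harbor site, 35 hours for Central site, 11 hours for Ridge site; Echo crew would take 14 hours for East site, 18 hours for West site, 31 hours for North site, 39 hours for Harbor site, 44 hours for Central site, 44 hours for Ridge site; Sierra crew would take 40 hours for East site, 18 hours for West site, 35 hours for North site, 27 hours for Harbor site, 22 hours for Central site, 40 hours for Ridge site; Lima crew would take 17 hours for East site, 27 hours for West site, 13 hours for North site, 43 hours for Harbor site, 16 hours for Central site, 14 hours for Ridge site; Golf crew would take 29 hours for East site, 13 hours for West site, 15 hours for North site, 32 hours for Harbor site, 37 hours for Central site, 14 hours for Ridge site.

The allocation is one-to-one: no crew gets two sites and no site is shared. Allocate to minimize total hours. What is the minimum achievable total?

Min total: 86 hours

This is a one-to-one assignment (minimum-cost bipartite matching).
Optimal: Foxtrot crew→Harbor site (13 hours), Tango crew→Ridge site (11 hours), Echo crew→East site (14 hours), Sierra crew→Central site (22 hours), Lima crew→North site (13 hours), Golf crew→West site (13 hours) — total 13+11+14+22+13+13 = 86 hours.
Column-greedy (each site in turn goes to its cheapest remaining crew) gives 113 hours, worse by 27.
Next-best assignment: Foxtrot crew→Harbor site, Tango crew→Ridge site, Echo crew→East site, Sierra crew→West site, Lima crew→Central site, Golf crew→North site = 87 hours.
No other one-to-one assignment undercuts 86 hours.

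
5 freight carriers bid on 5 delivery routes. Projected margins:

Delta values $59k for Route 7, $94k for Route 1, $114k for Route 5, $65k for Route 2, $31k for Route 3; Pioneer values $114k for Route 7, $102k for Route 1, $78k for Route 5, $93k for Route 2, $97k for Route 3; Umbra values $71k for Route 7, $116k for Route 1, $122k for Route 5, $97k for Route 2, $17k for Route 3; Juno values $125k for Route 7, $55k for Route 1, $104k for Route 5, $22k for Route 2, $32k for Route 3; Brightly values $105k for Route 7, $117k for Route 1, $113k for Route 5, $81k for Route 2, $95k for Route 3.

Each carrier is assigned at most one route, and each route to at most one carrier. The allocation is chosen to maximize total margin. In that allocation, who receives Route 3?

Pioneer receives Route 3.

Optimal: Delta→Route 5 ($114k), Pioneer→Route 3 ($97k), Umbra→Route 2 ($97k), Juno→Route 7 ($125k), Brightly→Route 1 ($117k) — total 114+97+97+125+117 = $550k.
Row-greedy (each carrier in turn takes its best remaining route) gives $457k, worse by 93.
Next-best assignment: Delta→Route 5, Pioneer→Route 2, Umbra→Route 1, Juno→Route 7, Brightly→Route 3 = $543k.
No other one-to-one assignment exceeds $550k.
Pioneer's own top route is Route 7 ($114k), but forcing Pioneer→Route 7 and reassigning the rest optimally gives only $504k — worse by 46.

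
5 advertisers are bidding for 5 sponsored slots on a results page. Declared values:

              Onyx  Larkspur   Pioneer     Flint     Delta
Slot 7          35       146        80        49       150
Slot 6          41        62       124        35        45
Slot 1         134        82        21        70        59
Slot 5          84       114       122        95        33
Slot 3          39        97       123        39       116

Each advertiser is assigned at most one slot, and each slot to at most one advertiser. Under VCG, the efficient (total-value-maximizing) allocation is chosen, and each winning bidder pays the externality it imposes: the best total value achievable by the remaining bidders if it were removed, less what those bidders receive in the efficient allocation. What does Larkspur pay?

Efficient allocation: Onyx→Slot 1 ($134), Larkspur→Slot 7 ($146), Pioneer→Slot 6 ($124), Flint→Slot 5 ($95), Delta→Slot 3 ($116); total welfare W = $615.
Larkspur receives Slot 7 at value $146, so the others get W − 146 = $469.
Without Larkspur: best allocation of the remaining 4 bidders over all 5 slots is Onyx→Slot 1 ($134), Pioneer→Slot 6 ($124), Flint→Slot 5 ($95), Delta→Slot 7 ($150), total $503.
VCG payment = (others' best without Larkspur) − (others' welfare with Larkspur) = 503 − 469 = $34.

Larkspur pays $34.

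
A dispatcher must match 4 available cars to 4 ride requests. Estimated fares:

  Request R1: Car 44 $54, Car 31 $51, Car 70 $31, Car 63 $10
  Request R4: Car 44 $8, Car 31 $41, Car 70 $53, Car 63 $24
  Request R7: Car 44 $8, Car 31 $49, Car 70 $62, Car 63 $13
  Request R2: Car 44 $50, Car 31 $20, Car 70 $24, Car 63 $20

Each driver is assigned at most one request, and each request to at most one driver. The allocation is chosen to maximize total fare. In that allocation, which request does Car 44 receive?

Optimal: Car 44→Request R2 ($50), Car 31→Request R1 ($51), Car 70→Request R7 ($62), Car 63→Request R4 ($24) — total 50+51+62+24 = $187.
Max-entry greedy (repeatedly take the single best remaining cell) gives $177, worse by 10.
Car 44's own top request is Request R1 ($54), but forcing Car 44→Request R1 and reassigning the rest optimally gives only $177 — worse by 10.

Car 44 receives Request R2.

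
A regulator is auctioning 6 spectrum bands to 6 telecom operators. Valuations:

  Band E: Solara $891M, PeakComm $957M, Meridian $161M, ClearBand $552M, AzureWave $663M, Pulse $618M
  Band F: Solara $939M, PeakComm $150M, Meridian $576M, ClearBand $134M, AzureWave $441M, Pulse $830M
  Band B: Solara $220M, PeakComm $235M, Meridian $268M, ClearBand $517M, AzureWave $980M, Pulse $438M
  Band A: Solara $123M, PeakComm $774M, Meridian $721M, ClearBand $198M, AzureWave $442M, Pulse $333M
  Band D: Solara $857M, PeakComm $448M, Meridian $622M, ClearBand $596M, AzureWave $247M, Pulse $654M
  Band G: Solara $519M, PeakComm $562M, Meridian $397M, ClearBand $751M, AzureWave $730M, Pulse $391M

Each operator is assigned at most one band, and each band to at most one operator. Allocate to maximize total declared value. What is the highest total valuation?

Optimal: Solara→Band D ($857M), PeakComm→Band E ($957M), Meridian→Band A ($721M), ClearBand→Band G ($751M), AzureWave→Band B ($980M), Pulse→Band F ($830M) — total 857+957+721+751+980+830 = $5096M.
Max-entry greedy (repeatedly take the single best remaining cell) gives $5002M, worse by 94.
Next-best assignment: Solara→Band F, PeakComm→Band E, Meridian→Band A, ClearBand→Band G, AzureWave→Band B, Pulse→Band D = $5002M.

Maximum total: $5096M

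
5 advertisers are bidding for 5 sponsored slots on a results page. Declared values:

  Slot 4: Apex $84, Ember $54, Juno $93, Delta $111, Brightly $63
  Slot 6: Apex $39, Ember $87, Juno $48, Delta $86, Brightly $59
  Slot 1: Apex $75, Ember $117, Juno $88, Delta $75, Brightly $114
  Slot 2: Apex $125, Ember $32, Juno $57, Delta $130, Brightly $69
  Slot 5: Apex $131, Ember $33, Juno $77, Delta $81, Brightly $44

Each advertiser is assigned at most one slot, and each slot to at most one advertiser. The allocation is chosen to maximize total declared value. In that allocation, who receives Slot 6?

This is the linear assignment problem.
Optimal: Apex→Slot 5 ($131), Ember→Slot 6 ($87), Juno→Slot 4 ($93), Delta→Slot 2 ($130), Brightly→Slot 1 ($114) — total 131+87+93+130+114 = $555.
Column-greedy (each slot in turn goes to its best remaining advertiser) gives $514, worse by 41.
Next-best assignment: Apex→Slot 5, Ember→Slot 1, Juno→Slot 4, Delta→Slot 2, Brightly→Slot 6 = $530.
Every other assignment is strictly worse.
Ember's own top slot is Slot 1 ($117), but forcing Ember→Slot 1 and reassigning the rest optimally gives only $530 — worse by 25.

Ember receives Slot 6.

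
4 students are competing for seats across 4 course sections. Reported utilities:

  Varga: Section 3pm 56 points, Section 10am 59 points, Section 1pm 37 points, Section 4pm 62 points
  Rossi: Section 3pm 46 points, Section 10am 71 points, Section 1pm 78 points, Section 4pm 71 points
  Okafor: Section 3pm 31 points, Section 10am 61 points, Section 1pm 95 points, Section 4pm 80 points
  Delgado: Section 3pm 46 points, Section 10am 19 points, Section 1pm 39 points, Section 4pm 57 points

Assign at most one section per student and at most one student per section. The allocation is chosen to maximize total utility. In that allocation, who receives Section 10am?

Optimal: Varga→Section 3pm (56 points), Rossi→Section 10am (71 points), Okafor→Section 1pm (95 points), Delgado→Section 4pm (57 points) — total 56+71+95+57 = 279 points.
Max-entry greedy (repeatedly take the single best remaining cell) gives 274 points, worse by 5.
Swapping Delgado↔Rossi (Delgado→Section 10am 19 points, Rossi→Section 4pm 71 points) loses 38.
No other one-to-one assignment exceeds 279 points.
Rossi's own top section is Section 1pm (78 points), but forcing Rossi→Section 1pm and reassigning the rest optimally gives only 263 points — worse by 16.

Rossi receives Section 10am.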